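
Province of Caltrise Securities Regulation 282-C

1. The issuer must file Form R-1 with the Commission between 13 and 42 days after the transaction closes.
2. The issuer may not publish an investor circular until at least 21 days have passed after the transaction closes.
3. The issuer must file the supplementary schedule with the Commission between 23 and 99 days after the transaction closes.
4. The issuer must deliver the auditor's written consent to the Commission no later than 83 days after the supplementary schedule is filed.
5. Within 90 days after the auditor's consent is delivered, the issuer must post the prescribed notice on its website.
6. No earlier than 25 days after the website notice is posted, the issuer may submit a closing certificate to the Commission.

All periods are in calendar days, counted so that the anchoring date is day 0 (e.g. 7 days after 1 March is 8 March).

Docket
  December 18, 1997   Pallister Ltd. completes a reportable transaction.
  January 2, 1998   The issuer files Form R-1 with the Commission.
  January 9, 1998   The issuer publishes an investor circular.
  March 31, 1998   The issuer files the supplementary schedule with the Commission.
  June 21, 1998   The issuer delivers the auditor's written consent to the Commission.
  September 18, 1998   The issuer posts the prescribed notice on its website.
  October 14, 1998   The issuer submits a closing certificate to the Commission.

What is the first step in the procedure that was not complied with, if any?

(1) the permitted window runs from December 18, 1997 + 13 = December 31, 1997 to December 18, 1997 + 42 = January 29, 1998; done January 2, 1998 — within the window.
(2) permitted from December 18, 1997 + 21 days = January 8, 1998 onward; done January 9, 1998, after the minimum wait.
(3) the permitted window runs from December 18, 1997 + 23 = January 10, 1998 to December 18, 1997 + 99 = March 27, 1998; done March 31, 1998 — 4 days after the window closed.
No need to go further; step 3 was not satisfied.

Step 3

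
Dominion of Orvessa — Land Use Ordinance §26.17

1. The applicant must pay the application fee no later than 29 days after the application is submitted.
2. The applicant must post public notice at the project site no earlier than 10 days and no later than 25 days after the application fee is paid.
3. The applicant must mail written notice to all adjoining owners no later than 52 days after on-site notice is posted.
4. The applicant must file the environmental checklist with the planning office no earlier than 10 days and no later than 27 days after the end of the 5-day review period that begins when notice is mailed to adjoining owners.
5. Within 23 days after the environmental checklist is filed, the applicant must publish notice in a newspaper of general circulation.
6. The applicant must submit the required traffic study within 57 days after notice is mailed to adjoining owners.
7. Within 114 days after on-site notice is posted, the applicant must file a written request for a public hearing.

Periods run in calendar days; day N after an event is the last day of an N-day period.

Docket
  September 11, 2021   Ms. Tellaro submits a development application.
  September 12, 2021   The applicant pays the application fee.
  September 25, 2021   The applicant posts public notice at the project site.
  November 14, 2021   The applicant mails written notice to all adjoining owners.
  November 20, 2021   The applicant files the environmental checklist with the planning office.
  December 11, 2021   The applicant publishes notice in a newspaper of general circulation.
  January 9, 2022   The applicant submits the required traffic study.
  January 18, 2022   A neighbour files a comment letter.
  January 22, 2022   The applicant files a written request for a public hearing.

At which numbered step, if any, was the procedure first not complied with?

Step 1: 29 days after September 11, 2021 (when the application is submitted) is October 10, 2021; completed September 12, 2021, before the deadline.
Step 2: the window is 10–25 days after September 12, 2021 (when the application fee is paid), so September 22, 2021 through October 7, 2021; done September 25, 2021 — within the window.
Step 3: 52 days after September 25, 2021 (when on-site notice is posted) is November 16, 2021; completed November 14, 2021, before the deadline.
Step 4: the window is 10–27 days after November 19, 2021 (end of the 5-day review period, which began when notice is mailed to adjoining owners on November 14, 2021), so November 29, 2021 through December 16, 2021; November 20, 2021 is 9 days too early.
No need to go further; step 4 was not satisfied.

Step 4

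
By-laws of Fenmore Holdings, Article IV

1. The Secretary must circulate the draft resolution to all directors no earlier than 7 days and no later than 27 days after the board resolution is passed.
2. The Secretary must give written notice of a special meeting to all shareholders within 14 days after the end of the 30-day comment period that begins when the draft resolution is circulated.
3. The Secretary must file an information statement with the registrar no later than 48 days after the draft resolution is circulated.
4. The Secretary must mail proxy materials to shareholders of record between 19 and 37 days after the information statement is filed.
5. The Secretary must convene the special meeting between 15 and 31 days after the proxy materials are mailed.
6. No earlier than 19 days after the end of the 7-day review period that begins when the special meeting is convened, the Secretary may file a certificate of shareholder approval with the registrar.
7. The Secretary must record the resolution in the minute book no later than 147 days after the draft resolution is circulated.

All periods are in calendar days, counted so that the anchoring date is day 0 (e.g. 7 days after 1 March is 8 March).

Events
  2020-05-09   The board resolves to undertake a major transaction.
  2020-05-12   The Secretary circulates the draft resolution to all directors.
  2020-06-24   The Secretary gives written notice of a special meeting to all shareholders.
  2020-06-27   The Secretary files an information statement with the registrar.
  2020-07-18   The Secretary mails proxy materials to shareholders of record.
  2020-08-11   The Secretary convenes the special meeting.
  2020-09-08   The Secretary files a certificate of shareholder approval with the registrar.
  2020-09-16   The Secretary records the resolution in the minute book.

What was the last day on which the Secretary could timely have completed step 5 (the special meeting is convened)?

2020-08-18

Step 5 runs from 2020-07-18, when the proxy materials are mailed. The window is 15–31 days after 2020-07-18; it closes on 2020-08-18.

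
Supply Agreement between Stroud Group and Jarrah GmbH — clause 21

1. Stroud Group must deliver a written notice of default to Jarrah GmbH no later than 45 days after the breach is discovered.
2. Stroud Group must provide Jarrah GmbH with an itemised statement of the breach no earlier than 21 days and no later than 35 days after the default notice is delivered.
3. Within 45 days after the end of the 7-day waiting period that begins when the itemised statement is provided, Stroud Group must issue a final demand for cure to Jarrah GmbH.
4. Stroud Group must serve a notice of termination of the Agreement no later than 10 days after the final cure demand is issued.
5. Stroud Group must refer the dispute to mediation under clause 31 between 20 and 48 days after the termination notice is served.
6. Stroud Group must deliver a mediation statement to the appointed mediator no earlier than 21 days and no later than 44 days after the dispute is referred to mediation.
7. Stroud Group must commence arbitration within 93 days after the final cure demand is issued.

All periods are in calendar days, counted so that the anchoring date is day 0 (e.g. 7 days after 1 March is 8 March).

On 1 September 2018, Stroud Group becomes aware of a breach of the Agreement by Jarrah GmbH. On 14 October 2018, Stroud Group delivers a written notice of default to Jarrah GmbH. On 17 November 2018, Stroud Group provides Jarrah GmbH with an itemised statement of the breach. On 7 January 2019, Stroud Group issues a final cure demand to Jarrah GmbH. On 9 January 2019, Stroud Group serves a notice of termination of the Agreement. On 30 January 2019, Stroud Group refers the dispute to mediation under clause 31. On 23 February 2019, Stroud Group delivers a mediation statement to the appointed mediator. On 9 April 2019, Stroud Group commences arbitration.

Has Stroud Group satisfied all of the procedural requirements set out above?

Yes

(1) due by 1 September 2018 + 45 days = 16 October 2018; 14 October 2018 is within that limit.
(2) the permitted window runs from 14 October 2018 + 21 = 4 November 2018 to 14 October 2018 + 35 = 18 November 2018; done 17 November 2018, which is between those dates.
(3) due by 24 November 2018 + 45 days = 8 January 2019; done 7 January 2019 — timely.
(4) due by 7 January 2019 + 10 days = 17 January 2019; completed 9 January 2019, before the deadline.
(5) the permitted window runs from 9 January 2019 + 20 = 29 January 2019 to 9 January 2019 + 48 = 26 February 2019; done 30 January 2019, which is between those dates.
(6) the permitted window runs from 30 January 2019 + 21 = 20 February 2019 to 30 January 2019 + 44 = 15 March 2019; done 23 February 2019 — within the window.
(7) due by 7 January 2019 + 93 days = 10 April 2019; 9 April 2019 is within that limit.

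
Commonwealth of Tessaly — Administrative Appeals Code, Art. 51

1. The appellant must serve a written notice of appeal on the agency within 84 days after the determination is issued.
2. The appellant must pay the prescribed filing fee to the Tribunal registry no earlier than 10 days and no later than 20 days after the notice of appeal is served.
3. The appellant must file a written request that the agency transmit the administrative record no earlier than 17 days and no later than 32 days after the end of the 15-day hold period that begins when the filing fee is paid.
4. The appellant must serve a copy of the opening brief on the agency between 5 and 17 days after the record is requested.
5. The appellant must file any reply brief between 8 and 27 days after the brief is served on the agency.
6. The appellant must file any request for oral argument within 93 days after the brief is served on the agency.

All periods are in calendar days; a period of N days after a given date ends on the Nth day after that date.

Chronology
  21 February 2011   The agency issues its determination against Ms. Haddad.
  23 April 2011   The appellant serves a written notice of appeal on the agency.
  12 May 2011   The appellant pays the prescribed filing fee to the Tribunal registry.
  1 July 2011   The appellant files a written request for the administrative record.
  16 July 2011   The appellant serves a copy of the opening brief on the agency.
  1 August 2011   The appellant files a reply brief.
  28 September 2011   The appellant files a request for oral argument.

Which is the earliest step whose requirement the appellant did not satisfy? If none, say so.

Step 1: 84 days after 21 February 2011 (when the determination is issued) is 16 May 2011; completed 23 April 2011, before the deadline.
Step 2: the window is 10–20 days after 23 April 2011 (when the notice of appeal is served), so 3 May 2011 through 13 May 2011; done 12 May 2011, which is between those dates.
Step 3: the window is 17–32 days after 27 May 2011 (end of the 15-day hold period, which began when the filing fee is paid on 12 May 2011), so 13 June 2011 through 28 June 2011; done 1 July 2011 — 3 days after the window closed.
The analysis stops there.

Step 3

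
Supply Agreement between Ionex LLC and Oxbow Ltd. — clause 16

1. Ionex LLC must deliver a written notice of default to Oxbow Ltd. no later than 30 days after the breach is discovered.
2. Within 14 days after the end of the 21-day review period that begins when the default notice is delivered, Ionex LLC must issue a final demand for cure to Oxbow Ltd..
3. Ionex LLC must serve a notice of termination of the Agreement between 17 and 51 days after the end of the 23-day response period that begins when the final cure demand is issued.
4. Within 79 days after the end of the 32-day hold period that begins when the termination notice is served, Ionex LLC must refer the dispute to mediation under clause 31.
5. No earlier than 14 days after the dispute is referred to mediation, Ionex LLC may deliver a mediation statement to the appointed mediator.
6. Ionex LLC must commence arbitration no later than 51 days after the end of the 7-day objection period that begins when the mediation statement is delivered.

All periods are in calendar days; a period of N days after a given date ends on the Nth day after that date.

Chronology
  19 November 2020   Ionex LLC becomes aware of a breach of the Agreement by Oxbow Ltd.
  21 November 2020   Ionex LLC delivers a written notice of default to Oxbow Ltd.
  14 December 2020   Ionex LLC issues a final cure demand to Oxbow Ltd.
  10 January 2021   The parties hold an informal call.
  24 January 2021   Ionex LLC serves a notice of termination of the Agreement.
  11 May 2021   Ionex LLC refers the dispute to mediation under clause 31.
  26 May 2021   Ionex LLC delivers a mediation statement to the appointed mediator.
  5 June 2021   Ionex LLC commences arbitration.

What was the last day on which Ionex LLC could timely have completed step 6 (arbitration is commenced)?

23 July 2021

The mediation statement is delivered on 26 May 2021; the 7-day objection period therefore ends 2 June 2021, and step 6 runs from that date. 51 days after 2 June 2021 is 23 July 2021.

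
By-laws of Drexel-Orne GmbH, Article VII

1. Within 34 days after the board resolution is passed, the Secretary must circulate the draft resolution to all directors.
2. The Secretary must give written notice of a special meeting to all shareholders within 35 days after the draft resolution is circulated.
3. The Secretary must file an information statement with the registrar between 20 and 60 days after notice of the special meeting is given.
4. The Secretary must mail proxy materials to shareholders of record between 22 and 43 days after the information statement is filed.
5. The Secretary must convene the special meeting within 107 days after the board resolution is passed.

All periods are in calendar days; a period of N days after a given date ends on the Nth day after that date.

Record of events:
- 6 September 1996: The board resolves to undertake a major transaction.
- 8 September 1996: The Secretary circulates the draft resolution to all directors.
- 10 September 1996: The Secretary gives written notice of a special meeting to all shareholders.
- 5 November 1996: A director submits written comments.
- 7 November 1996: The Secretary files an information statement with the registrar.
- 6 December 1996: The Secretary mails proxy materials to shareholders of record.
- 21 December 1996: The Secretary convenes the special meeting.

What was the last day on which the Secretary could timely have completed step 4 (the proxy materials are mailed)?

Step 4 runs from 7 November 1996, when the information statement is filed. The window is 22–43 days after 7 November 1996; it closes on 20 December 1996.

20 December 1996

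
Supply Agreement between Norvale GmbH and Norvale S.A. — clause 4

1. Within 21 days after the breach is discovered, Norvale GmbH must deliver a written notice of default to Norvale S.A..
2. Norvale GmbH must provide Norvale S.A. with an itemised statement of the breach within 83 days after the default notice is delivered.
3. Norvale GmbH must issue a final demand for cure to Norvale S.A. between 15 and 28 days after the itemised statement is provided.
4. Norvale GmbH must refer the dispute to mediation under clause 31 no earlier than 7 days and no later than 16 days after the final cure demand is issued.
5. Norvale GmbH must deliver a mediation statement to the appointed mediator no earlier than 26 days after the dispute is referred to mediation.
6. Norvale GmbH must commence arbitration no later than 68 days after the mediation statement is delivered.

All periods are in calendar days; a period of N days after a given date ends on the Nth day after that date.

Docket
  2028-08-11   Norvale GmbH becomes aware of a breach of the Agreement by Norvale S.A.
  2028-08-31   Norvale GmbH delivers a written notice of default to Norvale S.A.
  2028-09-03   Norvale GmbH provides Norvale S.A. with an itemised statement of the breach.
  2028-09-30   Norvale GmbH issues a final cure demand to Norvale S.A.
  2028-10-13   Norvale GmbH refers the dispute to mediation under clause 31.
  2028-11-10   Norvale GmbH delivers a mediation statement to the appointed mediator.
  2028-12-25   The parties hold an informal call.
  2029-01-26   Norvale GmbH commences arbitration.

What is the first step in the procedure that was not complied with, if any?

(1) due by 2028-08-11 + 21 days = 2028-09-01; 2028-08-31 is within that limit.
(2) due by 2028-08-31 + 83 days = 2028-11-22; completed 2028-09-03, before the deadline.
(3) the permitted window runs from 2028-09-03 + 15 = 2028-09-18 to 2028-09-03 + 28 = 2028-10-01; 2028-09-30 falls inside that range.
(4) the permitted window runs from 2028-09-30 + 7 = 2028-10-07 to 2028-09-30 + 16 = 2028-10-16; done 2028-10-13, which is between those dates.
(5) permitted from 2028-10-13 + 26 days = 2028-11-08 onward; done 2028-11-10, after the minimum wait.
(6) due by 2028-11-10 + 68 days = 2029-01-17; not done until 2029-01-26, 9 days after the deadline.
No need to go further; step 6 was not satisfied.

Step 6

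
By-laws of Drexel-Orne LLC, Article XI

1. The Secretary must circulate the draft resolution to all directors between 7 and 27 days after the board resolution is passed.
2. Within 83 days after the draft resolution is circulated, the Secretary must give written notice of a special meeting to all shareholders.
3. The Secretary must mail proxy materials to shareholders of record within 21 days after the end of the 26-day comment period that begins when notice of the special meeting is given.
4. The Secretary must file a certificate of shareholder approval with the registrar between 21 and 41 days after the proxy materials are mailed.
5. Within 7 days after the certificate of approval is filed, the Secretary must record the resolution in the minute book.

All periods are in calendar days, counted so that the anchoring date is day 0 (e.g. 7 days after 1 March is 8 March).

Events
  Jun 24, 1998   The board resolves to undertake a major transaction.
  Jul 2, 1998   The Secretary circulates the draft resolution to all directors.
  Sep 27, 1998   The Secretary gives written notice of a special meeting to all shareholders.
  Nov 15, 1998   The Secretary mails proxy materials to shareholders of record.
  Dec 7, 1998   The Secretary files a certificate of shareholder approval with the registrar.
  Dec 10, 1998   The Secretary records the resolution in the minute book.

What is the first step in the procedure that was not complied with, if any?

Step 1: the window is 7–27 days after Jun 24, 1998 (when the board resolution is passed), so Jul 1, 1998 through Jul 21, 1998; Jul 2, 1998 falls inside that range.
Step 2: 83 days after Jul 2, 1998 (when the draft resolution is circulated) is Sep 23, 1998; not done until Sep 27, 1998, 4 days after the deadline.
Later steps need not be reached.

Step 2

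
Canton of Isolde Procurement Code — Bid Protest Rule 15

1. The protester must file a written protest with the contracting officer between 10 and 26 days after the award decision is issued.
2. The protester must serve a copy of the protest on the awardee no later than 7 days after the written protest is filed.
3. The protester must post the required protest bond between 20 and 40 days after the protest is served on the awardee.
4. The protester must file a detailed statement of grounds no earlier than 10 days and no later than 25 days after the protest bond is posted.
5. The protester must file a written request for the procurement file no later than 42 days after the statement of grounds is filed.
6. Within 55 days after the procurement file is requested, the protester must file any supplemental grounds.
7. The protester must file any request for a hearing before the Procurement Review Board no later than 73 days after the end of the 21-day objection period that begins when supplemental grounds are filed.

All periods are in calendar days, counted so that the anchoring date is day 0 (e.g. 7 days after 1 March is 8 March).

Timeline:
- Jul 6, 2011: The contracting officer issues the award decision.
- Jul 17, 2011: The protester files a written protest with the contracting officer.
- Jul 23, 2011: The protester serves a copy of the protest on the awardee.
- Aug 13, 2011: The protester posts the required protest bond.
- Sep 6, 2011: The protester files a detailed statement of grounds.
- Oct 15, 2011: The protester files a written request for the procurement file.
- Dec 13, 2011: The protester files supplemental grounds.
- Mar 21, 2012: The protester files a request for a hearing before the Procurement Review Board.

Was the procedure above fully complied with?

(1) the permitted window runs from Jul 6, 2011 + 10 = Jul 16, 2011 to Jul 6, 2011 + 26 = Aug 1, 2011; done Jul 17, 2011, which is between those dates.
(2) due by Jul 17, 2011 + 7 days = Jul 24, 2011; done Jul 23, 2011 — timely.
(3) the permitted window runs from Jul 23, 2011 + 20 = Aug 12, 2011 to Jul 23, 2011 + 40 = Sep 1, 2011; done Aug 13, 2011, which is between those dates.
(4) the permitted window runs from Aug 13, 2011 + 10 = Aug 23, 2011 to Aug 13, 2011 + 25 = Sep 7, 2011; Sep 6, 2011 falls inside that range.
(5) due by Sep 6, 2011 + 42 days = Oct 18, 2011; completed Oct 15, 2011, before the deadline.
(6) due by Oct 15, 2011 + 55 days = Dec 9, 2011; Dec 13, 2011 misses that deadline by 4 days.

No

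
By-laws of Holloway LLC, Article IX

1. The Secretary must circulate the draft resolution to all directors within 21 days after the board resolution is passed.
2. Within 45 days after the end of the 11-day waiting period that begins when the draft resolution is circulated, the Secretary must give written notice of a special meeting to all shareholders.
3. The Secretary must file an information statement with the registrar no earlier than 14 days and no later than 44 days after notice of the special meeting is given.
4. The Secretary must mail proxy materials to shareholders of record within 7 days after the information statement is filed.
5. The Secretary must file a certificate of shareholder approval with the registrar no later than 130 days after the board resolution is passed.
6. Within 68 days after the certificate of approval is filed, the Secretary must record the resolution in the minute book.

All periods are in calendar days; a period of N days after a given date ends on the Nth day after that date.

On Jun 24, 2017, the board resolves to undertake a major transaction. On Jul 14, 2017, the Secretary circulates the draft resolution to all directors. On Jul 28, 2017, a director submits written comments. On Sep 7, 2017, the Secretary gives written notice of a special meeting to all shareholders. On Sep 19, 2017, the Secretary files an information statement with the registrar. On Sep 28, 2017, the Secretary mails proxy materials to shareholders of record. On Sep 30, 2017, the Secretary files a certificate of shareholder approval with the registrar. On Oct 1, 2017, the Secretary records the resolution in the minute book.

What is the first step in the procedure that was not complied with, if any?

Step 3

Step 1 — counting 21 days from Jun 24, 2017 (when the board resolution is passed) gives a deadline of Jul 15, 2017; Jul 14, 2017 is within that limit.
Step 2 — counting 45 days from Jul 25, 2017 (end of the 11-day waiting period, which began when the draft resolution is circulated on Jul 14, 2017) gives a deadline of Sep 8, 2017; done Sep 7, 2017 — timely.
Step 3 — 14 and 44 days from Sep 7, 2017 (when notice of the special meeting is given) are Sep 21, 2017 and Oct 21, 2017 respectively; done Sep 19, 2017 — 2 days before the window opened.
That is the first point of non-compliance.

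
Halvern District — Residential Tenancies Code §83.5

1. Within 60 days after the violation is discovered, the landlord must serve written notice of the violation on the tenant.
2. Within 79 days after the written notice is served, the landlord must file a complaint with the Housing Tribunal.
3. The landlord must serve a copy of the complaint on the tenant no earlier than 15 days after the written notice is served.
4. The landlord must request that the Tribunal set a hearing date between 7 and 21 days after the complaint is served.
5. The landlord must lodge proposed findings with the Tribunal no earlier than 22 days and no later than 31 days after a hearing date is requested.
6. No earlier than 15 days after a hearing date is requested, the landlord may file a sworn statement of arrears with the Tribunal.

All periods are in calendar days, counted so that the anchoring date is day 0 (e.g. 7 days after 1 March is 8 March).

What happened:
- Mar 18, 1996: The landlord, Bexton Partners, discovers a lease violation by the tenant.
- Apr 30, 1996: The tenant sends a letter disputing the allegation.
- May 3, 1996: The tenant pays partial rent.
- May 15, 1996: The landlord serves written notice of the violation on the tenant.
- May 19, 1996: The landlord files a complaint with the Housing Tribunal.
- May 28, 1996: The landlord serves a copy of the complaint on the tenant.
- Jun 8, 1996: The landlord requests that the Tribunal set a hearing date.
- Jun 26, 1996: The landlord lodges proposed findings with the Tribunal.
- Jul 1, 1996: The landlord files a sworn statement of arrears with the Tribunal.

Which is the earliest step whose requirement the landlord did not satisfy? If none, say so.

Step 3

Step 1: 60 days after Mar 18, 1996 (when the violation is discovered) is May 17, 1996; done May 15, 1996 — timely.
Step 2: 79 days after May 15, 1996 (when the written notice is served) is Aug 2, 1996; completed May 19, 1996, before the deadline.
Step 3: the earliest permitted date is 15 days after May 15, 1996 (when the written notice is served), i.e. May 30, 1996; acted on May 28, 1996, 2 days prematurely.
That is the first point of non-compliance.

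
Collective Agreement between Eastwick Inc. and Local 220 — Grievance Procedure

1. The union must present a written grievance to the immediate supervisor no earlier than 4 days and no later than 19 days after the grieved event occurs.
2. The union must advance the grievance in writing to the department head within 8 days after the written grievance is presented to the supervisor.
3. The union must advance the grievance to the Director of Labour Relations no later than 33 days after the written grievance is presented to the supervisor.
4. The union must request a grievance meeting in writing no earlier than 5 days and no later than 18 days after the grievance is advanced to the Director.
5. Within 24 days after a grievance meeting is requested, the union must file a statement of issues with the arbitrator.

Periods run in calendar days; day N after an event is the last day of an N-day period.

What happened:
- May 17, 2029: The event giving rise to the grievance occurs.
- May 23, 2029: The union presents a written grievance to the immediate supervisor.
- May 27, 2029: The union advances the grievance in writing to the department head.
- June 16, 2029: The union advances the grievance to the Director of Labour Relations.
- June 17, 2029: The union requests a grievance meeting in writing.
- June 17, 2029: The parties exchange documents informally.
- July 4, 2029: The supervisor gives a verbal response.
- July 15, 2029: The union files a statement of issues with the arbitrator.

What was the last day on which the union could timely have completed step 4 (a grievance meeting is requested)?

Step 4 runs from June 16, 2029, when the grievance is advanced to the Director. The window is 5–18 days after June 16, 2029; it closes on July 4, 2029.

July 4, 2029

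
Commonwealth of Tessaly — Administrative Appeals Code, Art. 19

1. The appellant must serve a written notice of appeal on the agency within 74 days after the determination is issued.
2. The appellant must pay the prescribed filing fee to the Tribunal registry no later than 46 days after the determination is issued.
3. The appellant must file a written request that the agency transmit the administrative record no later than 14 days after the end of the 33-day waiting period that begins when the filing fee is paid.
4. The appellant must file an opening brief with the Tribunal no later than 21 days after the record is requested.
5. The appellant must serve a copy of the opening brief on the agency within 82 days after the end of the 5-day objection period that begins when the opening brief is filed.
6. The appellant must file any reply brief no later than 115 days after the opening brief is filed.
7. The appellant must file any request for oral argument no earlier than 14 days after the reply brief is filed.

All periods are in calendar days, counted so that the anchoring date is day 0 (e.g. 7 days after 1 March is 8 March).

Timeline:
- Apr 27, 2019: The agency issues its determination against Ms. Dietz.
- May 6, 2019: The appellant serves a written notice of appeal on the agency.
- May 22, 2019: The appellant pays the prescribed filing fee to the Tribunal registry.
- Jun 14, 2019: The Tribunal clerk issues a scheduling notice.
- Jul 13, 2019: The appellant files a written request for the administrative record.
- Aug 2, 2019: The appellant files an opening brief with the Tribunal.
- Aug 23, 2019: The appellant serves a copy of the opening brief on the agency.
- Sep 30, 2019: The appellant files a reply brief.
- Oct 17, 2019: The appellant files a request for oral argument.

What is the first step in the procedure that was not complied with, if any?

Step 3

Step 1 — counting 74 days from Apr 27, 2019 (when the determination is issued) gives a deadline of Jul 10, 2019; done May 6, 2019 — timely.
Step 2 — counting 46 days from Apr 27, 2019 (when the determination is issued) gives a deadline of Jun 12, 2019; done May 22, 2019 — timely.
Step 3 — counting 14 days from Jun 24, 2019 (end of the 33-day waiting period, which began when the filing fee is paid on May 22, 2019) gives a deadline of Jul 8, 2019; done Jul 13, 2019 — 5 days late.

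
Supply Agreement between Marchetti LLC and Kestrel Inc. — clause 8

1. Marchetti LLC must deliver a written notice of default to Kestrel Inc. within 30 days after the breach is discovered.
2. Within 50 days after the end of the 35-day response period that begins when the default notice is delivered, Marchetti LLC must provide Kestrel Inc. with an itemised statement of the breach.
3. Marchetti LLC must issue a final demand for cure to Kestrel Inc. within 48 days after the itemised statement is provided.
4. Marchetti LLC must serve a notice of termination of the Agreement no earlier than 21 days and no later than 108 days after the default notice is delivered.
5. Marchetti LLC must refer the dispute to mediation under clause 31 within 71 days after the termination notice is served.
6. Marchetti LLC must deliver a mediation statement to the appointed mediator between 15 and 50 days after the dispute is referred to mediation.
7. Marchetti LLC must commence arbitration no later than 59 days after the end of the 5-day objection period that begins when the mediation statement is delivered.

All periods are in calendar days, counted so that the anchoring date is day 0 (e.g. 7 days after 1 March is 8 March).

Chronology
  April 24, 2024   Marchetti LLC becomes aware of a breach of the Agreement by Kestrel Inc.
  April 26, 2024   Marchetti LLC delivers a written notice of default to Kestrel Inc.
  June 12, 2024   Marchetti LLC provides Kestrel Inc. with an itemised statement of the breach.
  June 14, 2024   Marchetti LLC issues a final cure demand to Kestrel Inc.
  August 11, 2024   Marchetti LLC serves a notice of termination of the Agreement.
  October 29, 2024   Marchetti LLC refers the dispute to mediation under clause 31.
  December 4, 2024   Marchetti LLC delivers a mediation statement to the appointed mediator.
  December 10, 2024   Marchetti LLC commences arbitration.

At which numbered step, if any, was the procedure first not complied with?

Step 1: 30 days after April 24, 2024 (when the breach is discovered) is May 24, 2024; completed April 26, 2024, before the deadline.
Step 2: 50 days after May 31, 2024 (end of the 35-day response period, which began when the default notice is delivered on April 26, 2024) is July 20, 2024; June 12, 2024 is within that limit.
Step 3: 48 days after June 12, 2024 (when the itemised statement is provided) is July 30, 2024; completed June 14, 2024, before the deadline.
Step 4: the window is 21–108 days after April 26, 2024 (when the default notice is delivered), so May 17, 2024 through August 12, 2024; August 11, 2024 falls inside that range.
Step 5: 71 days after August 11, 2024 (when the termination notice is served) is October 21, 2024; done October 29, 2024 — 8 days late.

Step 5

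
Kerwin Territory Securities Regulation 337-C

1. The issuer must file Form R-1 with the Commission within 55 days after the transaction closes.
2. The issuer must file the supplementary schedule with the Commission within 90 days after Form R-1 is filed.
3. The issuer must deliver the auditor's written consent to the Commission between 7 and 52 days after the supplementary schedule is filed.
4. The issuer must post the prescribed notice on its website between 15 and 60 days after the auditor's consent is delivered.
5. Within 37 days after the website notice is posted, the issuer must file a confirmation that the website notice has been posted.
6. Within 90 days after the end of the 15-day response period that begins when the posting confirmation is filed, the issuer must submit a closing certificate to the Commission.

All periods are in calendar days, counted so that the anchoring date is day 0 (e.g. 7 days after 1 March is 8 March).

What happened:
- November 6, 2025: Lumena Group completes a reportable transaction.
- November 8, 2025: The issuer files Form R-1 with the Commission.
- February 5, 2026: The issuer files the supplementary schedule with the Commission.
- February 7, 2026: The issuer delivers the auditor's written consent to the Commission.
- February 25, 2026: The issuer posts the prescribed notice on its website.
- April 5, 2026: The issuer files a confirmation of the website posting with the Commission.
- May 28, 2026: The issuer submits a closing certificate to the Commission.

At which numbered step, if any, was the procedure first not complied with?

Step 1 — counting 55 days from November 6, 2025 (when the transaction closes) gives a deadline of December 31, 2025; completed November 8, 2025, before the deadline.
Step 2 — counting 90 days from November 8, 2025 (when Form R-1 is filed) gives a deadline of February 6, 2026; completed February 5, 2026, before the deadline.
Step 3 — 7 and 52 days from February 5, 2026 (when the supplementary schedule is filed) are February 12, 2026 and March 29, 2026 respectively; February 7, 2026 is 5 days too early.

Step 3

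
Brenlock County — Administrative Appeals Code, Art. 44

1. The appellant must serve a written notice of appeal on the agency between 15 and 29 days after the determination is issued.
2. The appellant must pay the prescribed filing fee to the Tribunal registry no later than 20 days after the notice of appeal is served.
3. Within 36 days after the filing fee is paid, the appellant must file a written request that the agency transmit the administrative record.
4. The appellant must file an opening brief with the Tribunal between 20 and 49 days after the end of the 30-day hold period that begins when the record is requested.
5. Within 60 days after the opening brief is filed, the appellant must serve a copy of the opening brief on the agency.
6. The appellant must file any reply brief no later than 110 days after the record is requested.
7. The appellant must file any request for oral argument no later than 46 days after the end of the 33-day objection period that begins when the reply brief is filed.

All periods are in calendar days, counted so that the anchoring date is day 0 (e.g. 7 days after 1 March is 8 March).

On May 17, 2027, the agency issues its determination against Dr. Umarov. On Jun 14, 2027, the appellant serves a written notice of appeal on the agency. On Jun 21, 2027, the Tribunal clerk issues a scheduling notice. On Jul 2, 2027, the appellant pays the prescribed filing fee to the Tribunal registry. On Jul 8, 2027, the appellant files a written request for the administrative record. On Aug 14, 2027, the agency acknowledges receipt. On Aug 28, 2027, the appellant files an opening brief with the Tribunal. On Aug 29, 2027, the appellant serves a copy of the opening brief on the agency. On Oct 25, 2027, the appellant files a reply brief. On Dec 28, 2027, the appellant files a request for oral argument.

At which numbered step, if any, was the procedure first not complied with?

Step 1: the window is 15–29 days after May 17, 2027 (when the determination is issued), so Jun 1, 2027 through Jun 15, 2027; Jun 14, 2027 falls inside that range.
Step 2: 20 days after Jun 14, 2027 (when the notice of appeal is served) is Jul 4, 2027; done Jul 2, 2027 — timely.
Step 3: 36 days after Jul 2, 2027 (when the filing fee is paid) is Aug 7, 2027; completed Jul 8, 2027, before the deadline.
Step 4: the window is 20–49 days after Aug 7, 2027 (end of the 30-day hold period, which began when the record is requested on Jul 8, 2027), so Aug 27, 2027 through Sep 25, 2027; done Aug 28, 2027, which is between those dates.
Step 5: 60 days after Aug 28, 2027 (when the opening brief is filed) is Oct 27, 2027; done Aug 29, 2027 — timely.
Step 6: 110 days after Jul 8, 2027 (when the record is requested) is Oct 26, 2027; completed Oct 25, 2027, before the deadline.
Step 7: 46 days after Nov 27, 2027 (end of the 33-day objection period, which began when the reply brief is filed on Oct 25, 2027) is Jan 12, 2028; completed Dec 28, 2027, before the deadline.

None — every step was satisfied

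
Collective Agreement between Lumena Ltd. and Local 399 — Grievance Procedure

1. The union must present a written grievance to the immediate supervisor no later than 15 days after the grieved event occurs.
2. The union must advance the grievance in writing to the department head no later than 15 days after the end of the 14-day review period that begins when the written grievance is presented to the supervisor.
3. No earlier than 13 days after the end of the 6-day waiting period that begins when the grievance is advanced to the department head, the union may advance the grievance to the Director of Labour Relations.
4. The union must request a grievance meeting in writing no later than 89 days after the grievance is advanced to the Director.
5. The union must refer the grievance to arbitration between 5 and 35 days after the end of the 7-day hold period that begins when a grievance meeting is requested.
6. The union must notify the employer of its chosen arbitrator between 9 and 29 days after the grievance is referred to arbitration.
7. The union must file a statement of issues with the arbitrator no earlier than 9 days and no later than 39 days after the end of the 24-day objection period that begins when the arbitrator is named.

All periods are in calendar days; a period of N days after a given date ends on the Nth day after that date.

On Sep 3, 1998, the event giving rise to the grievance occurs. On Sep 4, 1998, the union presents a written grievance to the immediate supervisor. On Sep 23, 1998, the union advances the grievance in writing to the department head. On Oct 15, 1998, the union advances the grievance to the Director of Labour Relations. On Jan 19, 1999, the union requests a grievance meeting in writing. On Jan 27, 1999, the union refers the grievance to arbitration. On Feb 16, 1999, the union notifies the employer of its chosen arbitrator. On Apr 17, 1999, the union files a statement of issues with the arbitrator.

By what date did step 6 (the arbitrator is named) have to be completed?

Feb 25, 1999

Step 6 runs from Jan 27, 1999, when the grievance is referred to arbitration. The window is 9–29 days after Jan 27, 1999; it closes on Feb 25, 1999.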